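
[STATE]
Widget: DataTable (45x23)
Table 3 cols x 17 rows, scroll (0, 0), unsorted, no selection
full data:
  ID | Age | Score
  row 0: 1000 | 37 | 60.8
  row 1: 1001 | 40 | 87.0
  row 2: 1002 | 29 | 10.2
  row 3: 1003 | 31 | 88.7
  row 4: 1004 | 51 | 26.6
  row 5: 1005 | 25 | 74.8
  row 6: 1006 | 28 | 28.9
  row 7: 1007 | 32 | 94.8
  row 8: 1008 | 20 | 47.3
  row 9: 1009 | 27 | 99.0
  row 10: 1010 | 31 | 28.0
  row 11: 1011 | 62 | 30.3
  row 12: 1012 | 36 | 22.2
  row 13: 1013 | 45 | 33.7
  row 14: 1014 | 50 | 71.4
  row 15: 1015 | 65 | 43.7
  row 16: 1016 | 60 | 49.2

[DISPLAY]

ID  │Age│Score                               
────┼───┼─────                               
1000│37 │60.8                                
1001│40 │87.0                                
1002│29 │10.2                                
1003│31 │88.7                                
1004│51 │26.6                                
1005│25 │74.8                                
1006│28 │28.9                                
1007│32 │94.8                                
1008│20 │47.3                                
1009│27 │99.0                                
1010│31 │28.0                                
1011│62 │30.3                                
1012│36 │22.2                                
1013│45 │33.7                                
1014│50 │71.4                                
1015│65 │43.7                                
1016│60 │49.2                                
                                             
                                             
                                             
                                             


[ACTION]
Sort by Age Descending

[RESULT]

ID  │Ag▼│Score                               
────┼───┼─────                               
1015│65 │43.7                                
1011│62 │30.3                                
1016│60 │49.2                                
1004│51 │26.6                                
1014│50 │71.4                                
1013│45 │33.7                                
1001│40 │87.0                                
1000│37 │60.8                                
1012│36 │22.2                                
1007│32 │94.8                                
1003│31 │88.7                                
1010│31 │28.0                                
1002│29 │10.2                                
1006│28 │28.9                                
1009│27 │99.0                                
1005│25 │74.8                                
1008│20 │47.3                                
                                             
                                             
                                             
                                             


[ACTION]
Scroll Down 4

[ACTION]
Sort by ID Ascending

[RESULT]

ID ▲│Age│Score                               
────┼───┼─────                               
1000│37 │60.8                                
1001│40 │87.0                                
1002│29 │10.2                                
1003│31 │88.7                                
1004│51 │26.6                                
1005│25 │74.8                                
1006│28 │28.9                                
1007│32 │94.8                                
1008│20 │47.3                                
1009│27 │99.0                                
1010│31 │28.0                                
1011│62 │30.3                                
1012│36 │22.2                                
1013│45 │33.7                                
1014│50 │71.4                                
1015│65 │43.7                                
1016│60 │49.2                                
                                             
                                             
                                             
                                             


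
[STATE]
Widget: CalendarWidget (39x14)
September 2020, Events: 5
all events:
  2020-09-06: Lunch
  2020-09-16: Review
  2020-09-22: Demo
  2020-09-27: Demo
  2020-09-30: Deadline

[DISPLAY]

             September 2020            
Mo Tu We Th Fr Sa Su                   
    1  2  3  4  5  6*                  
 7  8  9 10 11 12 13                   
14 15 16* 17 18 19 20                  
21 22* 23 24 25 26 27*                 
28 29 30*                              
                                       
                                       
                                       
                                       
                                       
                                       
                                       


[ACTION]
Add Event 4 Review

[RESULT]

             September 2020            
Mo Tu We Th Fr Sa Su                   
    1  2  3  4*  5  6*                 
 7  8  9 10 11 12 13                   
14 15 16* 17 18 19 20                  
21 22* 23 24 25 26 27*                 
28 29 30*                              
                                       
                                       
                                       
                                       
                                       
                                       
                                       


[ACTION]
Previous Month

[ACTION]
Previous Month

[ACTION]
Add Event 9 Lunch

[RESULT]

               July 2020               
Mo Tu We Th Fr Sa Su                   
       1  2  3  4  5                   
 6  7  8  9* 10 11 12                  
13 14 15 16 17 18 19                   
20 21 22 23 24 25 26                   
27 28 29 30 31                         
                                       
                                       
                                       
                                       
                                       
                                       
                                       


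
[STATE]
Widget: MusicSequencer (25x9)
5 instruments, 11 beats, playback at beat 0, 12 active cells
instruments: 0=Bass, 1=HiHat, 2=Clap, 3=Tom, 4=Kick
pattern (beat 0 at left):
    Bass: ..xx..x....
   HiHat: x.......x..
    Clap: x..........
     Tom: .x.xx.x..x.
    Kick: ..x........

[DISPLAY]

      ▼1234567890        
  Bass··██··█····        
 HiHat█·······█··        
  Clap█··········        
   Tom·█·██·█··█·        
  Kick··█········        
                         
                         
                         


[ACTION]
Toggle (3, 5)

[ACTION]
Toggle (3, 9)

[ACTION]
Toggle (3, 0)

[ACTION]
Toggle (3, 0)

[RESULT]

      ▼1234567890        
  Bass··██··█····        
 HiHat█·······█··        
  Clap█··········        
   Tom·█·████····        
  Kick··█········        
                         
                         
                         


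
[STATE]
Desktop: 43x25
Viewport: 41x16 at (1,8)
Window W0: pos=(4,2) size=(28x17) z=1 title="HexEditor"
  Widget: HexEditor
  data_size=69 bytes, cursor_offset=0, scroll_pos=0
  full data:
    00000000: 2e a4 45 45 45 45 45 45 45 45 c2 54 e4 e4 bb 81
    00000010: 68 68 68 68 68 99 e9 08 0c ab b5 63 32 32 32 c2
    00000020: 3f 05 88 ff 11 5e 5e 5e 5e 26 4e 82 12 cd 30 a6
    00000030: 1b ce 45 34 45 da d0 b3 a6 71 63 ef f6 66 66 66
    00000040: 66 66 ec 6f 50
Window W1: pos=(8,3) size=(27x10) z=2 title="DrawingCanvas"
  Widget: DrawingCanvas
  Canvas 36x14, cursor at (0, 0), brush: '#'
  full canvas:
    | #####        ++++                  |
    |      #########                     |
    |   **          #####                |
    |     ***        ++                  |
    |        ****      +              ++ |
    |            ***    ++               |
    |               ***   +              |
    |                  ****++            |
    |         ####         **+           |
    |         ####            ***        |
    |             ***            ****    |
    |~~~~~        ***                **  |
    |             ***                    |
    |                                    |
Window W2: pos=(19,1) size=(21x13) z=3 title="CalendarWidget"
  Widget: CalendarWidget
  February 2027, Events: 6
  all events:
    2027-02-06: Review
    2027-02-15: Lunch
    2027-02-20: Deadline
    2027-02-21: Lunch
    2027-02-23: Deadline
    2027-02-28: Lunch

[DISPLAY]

   ┃000┃   **     ┃15* 16 17 18 19 20*┃  
   ┃000┃     ***  ┃22 23* 24 25 26 27 ┃  
   ┃   ┃        **┃                   ┃  
   ┃   ┃          ┃                   ┃  
   ┃   ┗━━━━━━━━━━┃                   ┃  
   ┃              ┗━━━━━━━━━━━━━━━━━━━┛  
   ┃                          ┃          
   ┃                          ┃          
   ┃                          ┃          
   ┃                          ┃          
   ┗━━━━━━━━━━━━━━━━━━━━━━━━━━┛          
                                         
                                         
                                         
                                         
                                         


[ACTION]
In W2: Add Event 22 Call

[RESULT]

   ┃000┃   **     ┃15* 16 17 18 19 20*┃  
   ┃000┃     ***  ┃22* 23* 24 25 26 27┃  
   ┃   ┃        **┃                   ┃  
   ┃   ┃          ┃                   ┃  
   ┃   ┗━━━━━━━━━━┃                   ┃  
   ┃              ┗━━━━━━━━━━━━━━━━━━━┛  
   ┃                          ┃          
   ┃                          ┃          
   ┃                          ┃          
   ┃                          ┃          
   ┗━━━━━━━━━━━━━━━━━━━━━━━━━━┛          
                                         
                                         
                                         
                                         
                                         


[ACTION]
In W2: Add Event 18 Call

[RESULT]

   ┃000┃   **     ┃15* 16 17 18* 19 20┃  
   ┃000┃     ***  ┃22* 23* 24 25 26 27┃  
   ┃   ┃        **┃                   ┃  
   ┃   ┃          ┃                   ┃  
   ┃   ┗━━━━━━━━━━┃                   ┃  
   ┃              ┗━━━━━━━━━━━━━━━━━━━┛  
   ┃                          ┃          
   ┃                          ┃          
   ┃                          ┃          
   ┃                          ┃          
   ┗━━━━━━━━━━━━━━━━━━━━━━━━━━┛          
                                         
                                         
                                         
                                         
                                         


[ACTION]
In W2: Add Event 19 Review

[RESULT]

   ┃000┃   **     ┃15* 16 17 18* 19* 2┃  
   ┃000┃     ***  ┃22* 23* 24 25 26 27┃  
   ┃   ┃        **┃                   ┃  
   ┃   ┃          ┃                   ┃  
   ┃   ┗━━━━━━━━━━┃                   ┃  
   ┃              ┗━━━━━━━━━━━━━━━━━━━┛  
   ┃                          ┃          
   ┃                          ┃          
   ┃                          ┃          
   ┃                          ┃          
   ┗━━━━━━━━━━━━━━━━━━━━━━━━━━┛          
                                         
                                         
                                         
                                         
                                         


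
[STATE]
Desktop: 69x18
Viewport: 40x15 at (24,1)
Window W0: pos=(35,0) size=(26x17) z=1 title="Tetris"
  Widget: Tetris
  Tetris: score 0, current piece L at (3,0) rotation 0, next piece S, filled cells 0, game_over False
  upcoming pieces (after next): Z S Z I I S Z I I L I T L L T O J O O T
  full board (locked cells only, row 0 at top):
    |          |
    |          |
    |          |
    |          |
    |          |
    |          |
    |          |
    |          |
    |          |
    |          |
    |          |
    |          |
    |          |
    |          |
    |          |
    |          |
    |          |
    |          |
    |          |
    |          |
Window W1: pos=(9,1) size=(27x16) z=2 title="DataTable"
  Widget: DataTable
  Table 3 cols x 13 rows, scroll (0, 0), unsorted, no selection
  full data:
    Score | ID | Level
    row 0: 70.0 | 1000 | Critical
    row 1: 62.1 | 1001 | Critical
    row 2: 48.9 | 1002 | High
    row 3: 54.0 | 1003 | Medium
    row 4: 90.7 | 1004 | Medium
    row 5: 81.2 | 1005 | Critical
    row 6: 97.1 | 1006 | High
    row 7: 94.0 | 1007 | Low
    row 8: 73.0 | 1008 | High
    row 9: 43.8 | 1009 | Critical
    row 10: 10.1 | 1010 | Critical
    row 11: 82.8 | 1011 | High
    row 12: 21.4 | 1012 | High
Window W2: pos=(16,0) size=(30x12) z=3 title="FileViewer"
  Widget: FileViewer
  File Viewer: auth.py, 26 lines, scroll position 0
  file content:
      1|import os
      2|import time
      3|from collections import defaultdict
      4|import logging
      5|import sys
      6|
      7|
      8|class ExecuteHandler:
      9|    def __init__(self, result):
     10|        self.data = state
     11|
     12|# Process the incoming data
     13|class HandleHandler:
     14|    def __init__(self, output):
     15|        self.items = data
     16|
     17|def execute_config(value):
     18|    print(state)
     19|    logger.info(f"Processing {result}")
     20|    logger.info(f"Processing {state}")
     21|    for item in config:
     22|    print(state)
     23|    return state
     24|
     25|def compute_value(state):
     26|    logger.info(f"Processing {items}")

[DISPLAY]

ewer                 ┃              ┃   
─────────────────────┨──────────────┨   
os                  ▲┃│Next:        ┃   
time                █┃│ ░░          ┃   
llections import def░┃│░░           ┃   
logging             ░┃│             ┃   
sys                 ░┃│             ┃   
                    ░┃│             ┃   
                    ░┃│Score:       ┃   
xecuteHandler:      ▼┃│0            ┃   
━━━━━━━━━━━━━━━━━━━━━┛│             ┃   
h          ┃          │             ┃   
           ┃          │             ┃   
h          ┃          │             ┃   
tical      ┃          │             ┃   


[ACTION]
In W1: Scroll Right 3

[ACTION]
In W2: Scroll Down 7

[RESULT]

ewer                 ┃              ┃   
─────────────────────┨──────────────┨   
xecuteHandler:      ▲┃│Next:        ┃   
 __init__(self, resu░┃│ ░░          ┃   
 self.data = state  ░┃│░░           ┃   
                    █┃│             ┃   
ss the incoming data░┃│             ┃   
andleHandler:       ░┃│             ┃   
 __init__(self, outp░┃│Score:       ┃   
 self.items = data  ▼┃│0            ┃   
━━━━━━━━━━━━━━━━━━━━━┛│             ┃   
h          ┃          │             ┃   
           ┃          │             ┃   
h          ┃          │             ┃   
tical      ┃          │             ┃   


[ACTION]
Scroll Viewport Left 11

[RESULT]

━━━┃ FileViewer                 ┃       
taT┠────────────────────────────┨───────
───┃class ExecuteHandler:      ▲┃│Next: 
re│┃    def __init__(self, resu░┃│ ░░   
──┼┃        self.data = state  ░┃│░░    
0 │┃                           █┃│      
1 │┃# Process the incoming data░┃│      
9 │┃class HandleHandler:       ░┃│      
0 │┃    def __init__(self, outp░┃│Score:
7 │┃        self.items = data  ▼┃│0     
2 │┗━━━━━━━━━━━━━━━━━━━━━━━━━━━━┛│      
1 │1006│High          ┃          │      
0 │1007│Low           ┃          │      
0 │1008│High          ┃          │      
8 │1009│Critical      ┃          │      


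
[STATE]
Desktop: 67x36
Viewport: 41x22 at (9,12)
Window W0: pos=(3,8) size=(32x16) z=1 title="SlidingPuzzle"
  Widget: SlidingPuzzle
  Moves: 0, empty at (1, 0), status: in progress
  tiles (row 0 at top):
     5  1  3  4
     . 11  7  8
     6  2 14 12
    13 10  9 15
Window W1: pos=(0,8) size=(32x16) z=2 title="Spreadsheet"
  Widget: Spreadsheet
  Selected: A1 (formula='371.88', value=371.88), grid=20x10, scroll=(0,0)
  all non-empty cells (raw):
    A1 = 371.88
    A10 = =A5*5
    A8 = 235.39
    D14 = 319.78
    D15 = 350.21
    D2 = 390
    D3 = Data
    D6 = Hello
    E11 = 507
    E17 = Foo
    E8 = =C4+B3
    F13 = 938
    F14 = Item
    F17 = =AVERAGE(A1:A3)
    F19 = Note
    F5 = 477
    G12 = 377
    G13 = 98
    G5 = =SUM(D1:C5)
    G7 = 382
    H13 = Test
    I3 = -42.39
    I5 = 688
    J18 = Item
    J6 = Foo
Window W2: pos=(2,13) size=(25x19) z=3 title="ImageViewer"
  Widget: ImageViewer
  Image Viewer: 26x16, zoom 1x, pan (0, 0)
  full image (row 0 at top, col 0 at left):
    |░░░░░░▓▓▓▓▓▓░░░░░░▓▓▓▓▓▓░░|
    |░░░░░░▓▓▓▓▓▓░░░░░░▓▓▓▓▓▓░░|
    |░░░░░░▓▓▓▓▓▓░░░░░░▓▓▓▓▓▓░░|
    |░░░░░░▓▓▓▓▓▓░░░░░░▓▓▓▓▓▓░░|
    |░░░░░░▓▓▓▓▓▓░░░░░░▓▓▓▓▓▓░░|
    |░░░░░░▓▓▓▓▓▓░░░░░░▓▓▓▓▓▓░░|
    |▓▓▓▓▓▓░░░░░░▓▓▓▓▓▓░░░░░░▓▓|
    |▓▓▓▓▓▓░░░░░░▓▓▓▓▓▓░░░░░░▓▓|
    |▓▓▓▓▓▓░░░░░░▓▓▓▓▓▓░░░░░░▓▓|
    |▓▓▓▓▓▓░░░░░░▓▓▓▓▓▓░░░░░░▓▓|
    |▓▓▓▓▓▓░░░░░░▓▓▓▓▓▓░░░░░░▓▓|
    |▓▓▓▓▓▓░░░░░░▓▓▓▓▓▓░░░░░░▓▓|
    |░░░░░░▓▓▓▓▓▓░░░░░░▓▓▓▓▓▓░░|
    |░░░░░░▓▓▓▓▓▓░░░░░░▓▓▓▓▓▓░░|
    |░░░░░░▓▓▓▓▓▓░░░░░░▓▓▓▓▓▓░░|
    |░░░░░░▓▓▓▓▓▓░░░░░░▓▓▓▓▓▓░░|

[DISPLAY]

       B       C      ┃  ┃               
━━━━━━━━━━━━━━━━━┓----┃  ┃               
Viewer           ┃ 0  ┃  ┃               
─────────────────┨ 0  ┃  ┃               
▓▓▓▓▓▓░░░░░░▓▓▓▓▓┃ 0Da┃  ┃               
▓▓▓▓▓▓░░░░░░▓▓▓▓▓┃ 0  ┃  ┃               
▓▓▓▓▓▓░░░░░░▓▓▓▓▓┃ 0  ┃  ┃               
▓▓▓▓▓▓░░░░░░▓▓▓▓▓┃ 0He┃  ┃               
▓▓▓▓▓▓░░░░░░▓▓▓▓▓┃ 0  ┃  ┃               
▓▓▓▓▓▓░░░░░░▓▓▓▓▓┃ 0  ┃  ┃               
░░░░░░▓▓▓▓▓▓░░░░░┃ 0  ┃  ┃               
░░░░░░▓▓▓▓▓▓░░░░░┃━━━━┛━━┛               
░░░░░░▓▓▓▓▓▓░░░░░┃                       
░░░░░░▓▓▓▓▓▓░░░░░┃                       
░░░░░░▓▓▓▓▓▓░░░░░┃                       
░░░░░░▓▓▓▓▓▓░░░░░┃                       
▓▓▓▓▓▓░░░░░░▓▓▓▓▓┃                       
▓▓▓▓▓▓░░░░░░▓▓▓▓▓┃                       
▓▓▓▓▓▓░░░░░░▓▓▓▓▓┃                       
━━━━━━━━━━━━━━━━━┛                       
                                         
                                         


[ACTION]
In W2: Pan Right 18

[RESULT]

       B       C      ┃  ┃               
━━━━━━━━━━━━━━━━━┓----┃  ┃               
Viewer           ┃ 0  ┃  ┃               
─────────────────┨ 0  ┃  ┃               
░░               ┃ 0Da┃  ┃               
░░               ┃ 0  ┃  ┃               
░░               ┃ 0  ┃  ┃               
░░               ┃ 0He┃  ┃               
░░               ┃ 0  ┃  ┃               
░░               ┃ 0  ┃  ┃               
▓▓               ┃ 0  ┃  ┃               
▓▓               ┃━━━━┛━━┛               
▓▓               ┃                       
▓▓               ┃                       
▓▓               ┃                       
▓▓               ┃                       
░░               ┃                       
░░               ┃                       
░░               ┃                       
━━━━━━━━━━━━━━━━━┛                       
                                         
                                         


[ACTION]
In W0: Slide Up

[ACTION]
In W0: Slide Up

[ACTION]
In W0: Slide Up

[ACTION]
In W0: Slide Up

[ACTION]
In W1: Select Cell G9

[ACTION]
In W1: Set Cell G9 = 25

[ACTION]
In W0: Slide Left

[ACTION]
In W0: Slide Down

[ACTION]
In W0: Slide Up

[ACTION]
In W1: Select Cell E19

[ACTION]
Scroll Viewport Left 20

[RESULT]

┃       A       B       C      ┃  ┃      
┃-┏━━━━━━━━━━━━━━━━━━━━━━━┓----┃  ┃      
┃ ┃ ImageViewer           ┃ 0  ┃  ┃      
┃ ┠───────────────────────┨ 0  ┃  ┃      
┃ ┃▓▓▓▓▓▓░░               ┃ 0Da┃  ┃      
┃ ┃▓▓▓▓▓▓░░               ┃ 0  ┃  ┃      
┃ ┃▓▓▓▓▓▓░░               ┃ 0  ┃  ┃      
┃ ┃▓▓▓▓▓▓░░               ┃ 0He┃  ┃      
┃ ┃▓▓▓▓▓▓░░               ┃ 0  ┃  ┃      
┃ ┃▓▓▓▓▓▓░░               ┃ 0  ┃  ┃      
┃ ┃░░░░░░▓▓               ┃ 0  ┃  ┃      
┗━┃░░░░░░▓▓               ┃━━━━┛━━┛      
  ┃░░░░░░▓▓               ┃              
  ┃░░░░░░▓▓               ┃              
  ┃░░░░░░▓▓               ┃              
  ┃░░░░░░▓▓               ┃              
  ┃▓▓▓▓▓▓░░               ┃              
  ┃▓▓▓▓▓▓░░               ┃              
  ┃▓▓▓▓▓▓░░               ┃              
  ┗━━━━━━━━━━━━━━━━━━━━━━━┛              
                                         
                                         


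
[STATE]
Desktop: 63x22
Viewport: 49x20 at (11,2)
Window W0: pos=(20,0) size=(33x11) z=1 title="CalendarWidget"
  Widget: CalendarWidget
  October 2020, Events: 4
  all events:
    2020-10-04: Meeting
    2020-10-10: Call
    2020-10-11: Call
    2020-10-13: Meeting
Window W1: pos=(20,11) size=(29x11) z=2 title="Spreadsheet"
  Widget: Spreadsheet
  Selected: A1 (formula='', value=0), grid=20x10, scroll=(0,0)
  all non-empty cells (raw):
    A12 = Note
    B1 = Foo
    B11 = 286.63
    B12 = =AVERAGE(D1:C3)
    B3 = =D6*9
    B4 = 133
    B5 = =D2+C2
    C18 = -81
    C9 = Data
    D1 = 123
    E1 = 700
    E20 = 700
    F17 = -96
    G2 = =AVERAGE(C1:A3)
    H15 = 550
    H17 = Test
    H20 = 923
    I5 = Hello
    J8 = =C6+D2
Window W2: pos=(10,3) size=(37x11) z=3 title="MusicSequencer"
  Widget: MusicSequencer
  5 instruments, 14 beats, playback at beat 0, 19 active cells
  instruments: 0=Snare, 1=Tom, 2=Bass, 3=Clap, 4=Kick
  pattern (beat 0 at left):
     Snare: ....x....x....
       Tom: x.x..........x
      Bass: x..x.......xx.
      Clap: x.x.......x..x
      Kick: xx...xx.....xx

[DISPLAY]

         ┠───────────────────────────────┨       
━━━━━━━━━━━━━━━━━━━━━━━━━━━━━━━━━━━┓     ┃       
 MusicSequencer                    ┃     ┃       
───────────────────────────────────┨     ┃       
      ▼1234567890123               ┃     ┃       
 Snare····█····█····               ┃     ┃       
   Tom█·█··········█               ┃     ┃       
  Bass█··█·······██·               ┃     ┃       
  Clap█·█·······█··█               ┃━━━━━┛       
  Kick██···██·····██               ┃━┓           
                                   ┃ ┃           
━━━━━━━━━━━━━━━━━━━━━━━━━━━━━━━━━━━┛─┨           
         ┃A1:                        ┃           
         ┃       A       B       C   ┃           
         ┃---------------------------┃           
         ┃  1      [0]Foo            ┃           
         ┃  2        0       0       ┃           
         ┃  3        0       0       ┃           
         ┃  4        0     133       ┃           
         ┗━━━━━━━━━━━━━━━━━━━━━━━━━━━┛           


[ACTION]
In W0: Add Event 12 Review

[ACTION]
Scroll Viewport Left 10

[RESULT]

                   ┠─────────────────────────────
         ┏━━━━━━━━━━━━━━━━━━━━━━━━━━━━━━━━━━━┓   
         ┃ MusicSequencer                    ┃   
         ┠───────────────────────────────────┨   
         ┃      ▼1234567890123               ┃   
         ┃ Snare····█····█····               ┃   
         ┃   Tom█·█··········█               ┃   
         ┃  Bass█··█·······██·               ┃   
         ┃  Clap█·█·······█··█               ┃━━━
         ┃  Kick██···██·····██               ┃━┓ 
         ┃                                   ┃ ┃ 
         ┗━━━━━━━━━━━━━━━━━━━━━━━━━━━━━━━━━━━┛─┨ 
                   ┃A1:                        ┃ 
                   ┃       A       B       C   ┃ 
                   ┃---------------------------┃ 
                   ┃  1      [0]Foo            ┃ 
                   ┃  2        0       0       ┃ 
                   ┃  3        0       0       ┃ 
                   ┃  4        0     133       ┃ 
                   ┗━━━━━━━━━━━━━━━━━━━━━━━━━━━┛ 


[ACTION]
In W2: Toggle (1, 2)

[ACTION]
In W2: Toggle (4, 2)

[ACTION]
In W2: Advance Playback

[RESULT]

                   ┠─────────────────────────────
         ┏━━━━━━━━━━━━━━━━━━━━━━━━━━━━━━━━━━━┓   
         ┃ MusicSequencer                    ┃   
         ┠───────────────────────────────────┨   
         ┃      0▼234567890123               ┃   
         ┃ Snare····█····█····               ┃   
         ┃   Tom█············█               ┃   
         ┃  Bass█··█·······██·               ┃   
         ┃  Clap█·█·······█··█               ┃━━━
         ┃  Kick███··██·····██               ┃━┓ 
         ┃                                   ┃ ┃ 
         ┗━━━━━━━━━━━━━━━━━━━━━━━━━━━━━━━━━━━┛─┨ 
                   ┃A1:                        ┃ 
                   ┃       A       B       C   ┃ 
                   ┃---------------------------┃ 
                   ┃  1      [0]Foo            ┃ 
                   ┃  2        0       0       ┃ 
                   ┃  3        0       0       ┃ 
                   ┃  4        0     133       ┃ 
                   ┗━━━━━━━━━━━━━━━━━━━━━━━━━━━┛ 


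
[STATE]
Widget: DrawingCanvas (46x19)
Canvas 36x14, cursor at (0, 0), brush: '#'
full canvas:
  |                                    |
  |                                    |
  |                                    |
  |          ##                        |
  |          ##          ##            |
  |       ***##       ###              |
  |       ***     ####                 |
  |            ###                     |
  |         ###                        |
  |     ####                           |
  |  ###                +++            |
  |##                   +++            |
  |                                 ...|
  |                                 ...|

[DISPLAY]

+                                             
                                              
                                              
          ##                                  
          ##          ##                      
       ***##       ###                        
       ***     ####                           
            ###                               
         ###                                  
     ####                                     
  ###                +++                      
##                   +++                      
                                 ...          
                                 ...          
                                              
                                              
                                              
                                              
                                              


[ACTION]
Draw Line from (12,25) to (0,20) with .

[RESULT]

+                   .                         
                    .                         
                     .                        
          ##         .                        
          ##          .#                      
       ***##       ###.                       
       ***     ####    .                      
            ###        .                      
         ###           .                      
     ####               .                     
  ###                +++.                     
##                   +++ .                    
                         .       ...          
                                 ...          
                                              
                                              
                                              
                                              
                                              


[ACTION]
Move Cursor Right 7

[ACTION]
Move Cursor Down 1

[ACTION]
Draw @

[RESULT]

                    .                         
       @            .                         
                     .                        
          ##         .                        
          ##          .#                      
       ***##       ###.                       
       ***     ####    .                      
            ###        .                      
         ###           .                      
     ####               .                     
  ###                +++.                     
##                   +++ .                    
                         .       ...          
                                 ...          
                                              
                                              
                                              
                                              
                                              


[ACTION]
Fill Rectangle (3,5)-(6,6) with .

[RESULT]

                    .                         
       @            .                         
                     .                        
     ..   ##         .                        
     ..   ##          .#                      
     ..***##       ###.                       
     ..***     ####    .                      
            ###        .                      
         ###           .                      
     ####               .                     
  ###                +++.                     
##                   +++ .                    
                         .       ...          
                                 ...          
                                              
                                              
                                              
                                              
                                              


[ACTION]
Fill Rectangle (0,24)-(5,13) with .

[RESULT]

             ............                     
       @     ............                     
             ............                     
     ..   ## ............                     
     ..   ## ............                     
     ..***## ............                     
     ..***     ####    .                      
            ###        .                      
         ###           .                      
     ####               .                     
  ###                +++.                     
##                   +++ .                    
                         .       ...          
                                 ...          
                                              
                                              
                                              
                                              
                                              


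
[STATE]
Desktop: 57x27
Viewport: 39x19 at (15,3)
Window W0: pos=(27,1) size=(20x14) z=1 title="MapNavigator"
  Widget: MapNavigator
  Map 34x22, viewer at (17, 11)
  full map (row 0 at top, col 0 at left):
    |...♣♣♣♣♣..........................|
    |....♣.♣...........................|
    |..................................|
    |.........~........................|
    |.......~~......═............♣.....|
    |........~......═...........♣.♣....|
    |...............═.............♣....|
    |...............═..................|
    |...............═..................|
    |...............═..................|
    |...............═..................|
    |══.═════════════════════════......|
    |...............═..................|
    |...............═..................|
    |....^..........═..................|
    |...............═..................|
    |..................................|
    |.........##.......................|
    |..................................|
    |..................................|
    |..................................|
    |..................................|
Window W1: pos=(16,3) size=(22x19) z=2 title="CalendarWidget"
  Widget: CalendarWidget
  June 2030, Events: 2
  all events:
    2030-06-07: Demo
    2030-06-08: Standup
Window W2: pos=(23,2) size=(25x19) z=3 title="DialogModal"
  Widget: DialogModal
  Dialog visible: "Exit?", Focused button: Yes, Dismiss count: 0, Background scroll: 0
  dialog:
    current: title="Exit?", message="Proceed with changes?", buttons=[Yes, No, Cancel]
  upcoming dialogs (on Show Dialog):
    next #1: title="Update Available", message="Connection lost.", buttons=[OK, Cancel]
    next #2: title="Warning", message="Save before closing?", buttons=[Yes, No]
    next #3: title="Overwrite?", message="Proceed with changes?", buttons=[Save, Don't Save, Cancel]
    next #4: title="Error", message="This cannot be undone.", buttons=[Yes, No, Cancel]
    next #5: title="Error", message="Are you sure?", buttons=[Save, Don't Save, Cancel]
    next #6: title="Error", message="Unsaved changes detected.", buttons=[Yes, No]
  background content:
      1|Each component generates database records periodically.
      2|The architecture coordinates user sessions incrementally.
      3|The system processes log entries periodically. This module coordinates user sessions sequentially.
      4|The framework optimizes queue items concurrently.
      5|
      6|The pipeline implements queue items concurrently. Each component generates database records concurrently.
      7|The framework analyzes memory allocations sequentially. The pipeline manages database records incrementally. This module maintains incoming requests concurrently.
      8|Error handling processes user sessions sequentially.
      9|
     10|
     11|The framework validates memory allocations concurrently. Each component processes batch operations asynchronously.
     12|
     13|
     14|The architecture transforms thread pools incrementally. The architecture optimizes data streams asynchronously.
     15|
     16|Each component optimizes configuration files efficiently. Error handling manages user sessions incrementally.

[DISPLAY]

 ┏━━━━━━┃ DialogModal           ┃      
 ┃ Calen┠───────────────────────┨      
 ┠──────┃Each component generate┃      
 ┃     J┃The architecture coordi┃      
 ┃Mo Tu ┃The system processes lo┃      
 ┃      ┃The framework optimizes┃      
 ┃ 3  4 ┃                       ┃      
 ┃10 11 ┃Th┌─────────────────┐ts┃      
 ┃17 18 ┃Th│      Exit?      │s ┃      
 ┃24 25 ┃Er│Proceed with chan│se┃      
 ┃      ┃  │[Yes]  No   Cance│  ┃      
 ┃      ┃  └─────────────────┘  ┃      
 ┃      ┃The framework validates┃      
 ┃      ┃                       ┃      
 ┃      ┃                       ┃      
 ┃      ┃The architecture transf┃      
 ┃      ┃                       ┃      
 ┃      ┗━━━━━━━━━━━━━━━━━━━━━━━┛      
 ┗━━━━━━━━━━━━━━━━━━━━┛                


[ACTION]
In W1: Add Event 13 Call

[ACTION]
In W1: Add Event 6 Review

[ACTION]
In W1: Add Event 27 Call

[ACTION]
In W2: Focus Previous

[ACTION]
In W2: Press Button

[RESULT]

 ┏━━━━━━┃ DialogModal           ┃      
 ┃ Calen┠───────────────────────┨      
 ┠──────┃Each component generate┃      
 ┃     J┃The architecture coordi┃      
 ┃Mo Tu ┃The system processes lo┃      
 ┃      ┃The framework optimizes┃      
 ┃ 3  4 ┃                       ┃      
 ┃10 11 ┃The pipeline implements┃      
 ┃17 18 ┃The framework analyzes ┃      
 ┃24 25 ┃Error handling processe┃      
 ┃      ┃                       ┃      
 ┃      ┃                       ┃      
 ┃      ┃The framework validates┃      
 ┃      ┃                       ┃      
 ┃      ┃                       ┃      
 ┃      ┃The architecture transf┃      
 ┃      ┃                       ┃      
 ┃      ┗━━━━━━━━━━━━━━━━━━━━━━━┛      
 ┗━━━━━━━━━━━━━━━━━━━━┛                
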